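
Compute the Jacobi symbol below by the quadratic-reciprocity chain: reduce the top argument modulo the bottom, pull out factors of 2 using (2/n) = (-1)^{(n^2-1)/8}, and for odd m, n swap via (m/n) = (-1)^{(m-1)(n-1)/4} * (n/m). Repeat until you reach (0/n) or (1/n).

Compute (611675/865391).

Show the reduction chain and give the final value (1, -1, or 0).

1

reciprocity: (611675/865391) = -1·(865391/611675) since 611675 mod 4 = 3, 865391 mod 4 = 3; sign now -1
(865391/611675) = (253716/611675)   [reduce mod 611675]
253716 = 2^2·63429; (2/611675) = -1 since 611675 mod 8 = 3, so (253716/611675) = (-1)^2·(63429/611675); sign now -1
reciprocity: (63429/611675) = +1·(611675/63429) since 63429 mod 4 = 1, 611675 mod 4 = 3; sign now -1
(611675/63429) = (40814/63429)   [reduce mod 63429]
40814 = 2^1·20407; (2/63429) = -1 since 63429 mod 8 = 5, so (40814/63429) = (-1)^1·(20407/63429); sign now +1
reciprocity: (20407/63429) = +1·(63429/20407) since 20407 mod 4 = 3, 63429 mod 4 = 1; sign now +1
(63429/20407) = (2208/20407)   [reduce mod 20407]
2208 = 2^5·69; (2/20407) = +1 since 20407 mod 8 = 7, so (2208/20407) = (+1)^5·(69/20407); sign now +1
reciprocity: (69/20407) = +1·(20407/69) since 69 mod 4 = 1, 20407 mod 4 = 3; sign now +1
(20407/69) = (52/69)   [reduce mod 69]
52 = 2^2·13; (2/69) = -1 since 69 mod 8 = 5, so (52/69) = (-1)^2·(13/69); sign now +1
reciprocity: (13/69) = +1·(69/13) since 13 mod 4 = 1, 69 mod 4 = 1; sign now +1
(69/13) = (4/13)   [reduce mod 13]
4 = 2^2·1; (2/13) = -1 since 13 mod 8 = 5, so (4/13) = (-1)^2·(1/13); sign now +1
(1/13) = 1; final value = sign = +1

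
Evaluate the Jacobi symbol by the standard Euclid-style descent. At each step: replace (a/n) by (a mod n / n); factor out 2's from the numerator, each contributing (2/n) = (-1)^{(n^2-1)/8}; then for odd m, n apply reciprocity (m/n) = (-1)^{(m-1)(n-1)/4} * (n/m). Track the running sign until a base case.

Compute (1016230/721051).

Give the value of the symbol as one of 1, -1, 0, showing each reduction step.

1

(1016230/721051) = (295179/721051)   [reduce mod 721051]
reciprocity: (295179/721051) = -1·(721051/295179) since 295179 mod 4 = 3, 721051 mod 4 = 3; sign now -1
(721051/295179) = (130693/295179)   [reduce mod 295179]
reciprocity: (130693/295179) = +1·(295179/130693) since 130693 mod 4 = 1, 295179 mod 4 = 3; sign now -1
(295179/130693) = (33793/130693)   [reduce mod 130693]
reciprocity: (33793/130693) = +1·(130693/33793) since 33793 mod 4 = 1, 130693 mod 4 = 1; sign now -1
(130693/33793) = (29314/33793)   [reduce mod 33793]
29314 = 2^1·14657; (2/33793) = +1 since 33793 mod 8 = 1, so (29314/33793) = (+1)^1·(14657/33793); sign now -1
reciprocity: (14657/33793) = +1·(33793/14657) since 14657 mod 4 = 1, 33793 mod 4 = 1; sign now -1
(33793/14657) = (4479/14657)   [reduce mod 14657]
reciprocity: (4479/14657) = +1·(14657/4479) since 4479 mod 4 = 3, 14657 mod 4 = 1; sign now -1
(14657/4479) = (1220/4479)   [reduce mod 4479]
1220 = 2^2·305; (2/4479) = +1 since 4479 mod 8 = 7, so (1220/4479) = (+1)^2·(305/4479); sign now -1
reciprocity: (305/4479) = +1·(4479/305) since 305 mod 4 = 1, 4479 mod 4 = 3; sign now -1
(4479/305) = (209/305)   [reduce mod 305]
reciprocity: (209/305) = +1·(305/209) since 209 mod 4 = 1, 305 mod 4 = 1; sign now -1
(305/209) = (96/209)   [reduce mod 209]
96 = 2^5·3; (2/209) = +1 since 209 mod 8 = 1, so (96/209) = (+1)^5·(3/209); sign now -1
reciprocity: (3/209) = +1·(209/3) since 3 mod 4 = 3, 209 mod 4 = 1; sign now -1
(209/3) = (2/3)   [reduce mod 3]
2 = 2^1·1; (2/3) = -1 since 3 mod 8 = 3, so (2/3) = (-1)^1·(1/3); sign now +1
(1/3) = 1; final value = sign = +1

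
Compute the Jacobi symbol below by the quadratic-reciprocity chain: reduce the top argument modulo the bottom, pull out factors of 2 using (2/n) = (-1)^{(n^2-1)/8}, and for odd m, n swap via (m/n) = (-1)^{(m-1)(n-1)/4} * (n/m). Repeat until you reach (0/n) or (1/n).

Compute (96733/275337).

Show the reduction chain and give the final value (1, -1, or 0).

1

flip (96733/275337) -> (275337/96733): both odd, 96733 mod 4 = 1, 275337 mod 4 = 1, so the flip contributes +1; sign now +1
(275337/96733): 275337 mod 96733 = 81871, so (275337/96733) = (81871/96733)
flip (81871/96733) -> (96733/81871): both odd, 81871 mod 4 = 3, 96733 mod 4 = 1, so the flip contributes +1; sign now +1
(96733/81871): 96733 mod 81871 = 14862, so (96733/81871) = (14862/81871)
factor out 2^1: 14862 = 2^1·7431; with 81871 mod 8 = 7, (2/81871) = +1; sign now +1; continue with (7431/81871)
flip (7431/81871) -> (81871/7431): both odd, 7431 mod 4 = 3, 81871 mod 4 = 3, so the flip contributes -1; sign now -1
(81871/7431): 81871 mod 7431 = 130, so (81871/7431) = (130/7431)
factor out 2^1: 130 = 2^1·65; with 7431 mod 8 = 7, (2/7431) = +1; sign now -1; continue with (65/7431)
flip (65/7431) -> (7431/65): both odd, 65 mod 4 = 1, 7431 mod 4 = 3, so the flip contributes +1; sign now -1
(7431/65): 7431 mod 65 = 21, so (7431/65) = (21/65)
flip (21/65) -> (65/21): both odd, 21 mod 4 = 1, 65 mod 4 = 1, so the flip contributes +1; sign now -1
(65/21): 65 mod 21 = 2, so (65/21) = (2/21)
factor out 2^1: 2 = 2^1·1; with 21 mod 8 = 5, (2/21) = -1; sign now +1; continue with (1/21)
reached (1/21) = 1, so the symbol is +1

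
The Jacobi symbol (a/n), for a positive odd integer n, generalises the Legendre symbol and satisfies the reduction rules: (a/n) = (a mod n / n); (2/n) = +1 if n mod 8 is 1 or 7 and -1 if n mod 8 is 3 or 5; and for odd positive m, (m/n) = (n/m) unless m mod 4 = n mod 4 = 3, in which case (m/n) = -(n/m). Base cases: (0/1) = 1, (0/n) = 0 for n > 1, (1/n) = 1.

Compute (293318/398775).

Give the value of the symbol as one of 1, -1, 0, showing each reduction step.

factor out 2^1: 293318 = 2^1·146659; with 398775 mod 8 = 7, (2/398775) = +1; sign now +1; continue with (146659/398775)
flip (146659/398775) -> (398775/146659): both odd, 146659 mod 4 = 3, 398775 mod 4 = 3, so the flip contributes -1; sign now -1
(398775/146659): 398775 mod 146659 = 105457, so (398775/146659) = (105457/146659)
flip (105457/146659) -> (146659/105457): both odd, 105457 mod 4 = 1, 146659 mod 4 = 3, so the flip contributes +1; sign now -1
(146659/105457): 146659 mod 105457 = 41202, so (146659/105457) = (41202/105457)
factor out 2^1: 41202 = 2^1·20601; with 105457 mod 8 = 1, (2/105457) = +1; sign now -1; continue with (20601/105457)
flip (20601/105457) -> (105457/20601): both odd, 20601 mod 4 = 1, 105457 mod 4 = 1, so the flip contributes +1; sign now -1
(105457/20601): 105457 mod 20601 = 2452, so (105457/20601) = (2452/20601)
factor out 2^2: 2452 = 2^2·613; with 20601 mod 8 = 1, (2/20601) = +1; sign now -1; continue with (613/20601)
flip (613/20601) -> (20601/613): both odd, 613 mod 4 = 1, 20601 mod 4 = 1, so the flip contributes +1; sign now -1
(20601/613): 20601 mod 613 = 372, so (20601/613) = (372/613)
factor out 2^2: 372 = 2^2·93; with 613 mod 8 = 5, (2/613) = -1; sign now -1; continue with (93/613)
flip (93/613) -> (613/93): both odd, 93 mod 4 = 1, 613 mod 4 = 1, so the flip contributes +1; sign now -1
(613/93): 613 mod 93 = 55, so (613/93) = (55/93)
flip (55/93) -> (93/55): both odd, 55 mod 4 = 3, 93 mod 4 = 1, so the flip contributes +1; sign now -1
(93/55): 93 mod 55 = 38, so (93/55) = (38/55)
factor out 2^1: 38 = 2^1·19; with 55 mod 8 = 7, (2/55) = +1; sign now -1; continue with (19/55)
flip (19/55) -> (55/19): both odd, 19 mod 4 = 3, 55 mod 4 = 3, so the flip contributes -1; sign now +1
(55/19): 55 mod 19 = 17, so (55/19) = (17/19)
flip (17/19) -> (19/17): both odd, 17 mod 4 = 1, 19 mod 4 = 3, so the flip contributes +1; sign now +1
(19/17): 19 mod 17 = 2, so (19/17) = (2/17)
factor out 2^1: 2 = 2^1·1; with 17 mod 8 = 1, (2/17) = +1; sign now +1; continue with (1/17)
reached (1/17) = 1, so the symbol is +1

1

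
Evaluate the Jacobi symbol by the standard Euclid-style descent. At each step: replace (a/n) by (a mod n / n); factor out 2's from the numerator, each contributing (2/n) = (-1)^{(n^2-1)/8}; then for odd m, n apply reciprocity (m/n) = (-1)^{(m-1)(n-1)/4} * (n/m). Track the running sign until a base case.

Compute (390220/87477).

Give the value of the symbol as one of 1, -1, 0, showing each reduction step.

1

(390220/87477) = (40312/87477)   [reduce mod 87477]
40312 = 2^3·5039; (2/87477) = -1 since 87477 mod 8 = 5, so (40312/87477) = (-1)^3·(5039/87477); sign now -1
reciprocity: (5039/87477) = +1·(87477/5039) since 5039 mod 4 = 3, 87477 mod 4 = 1; sign now -1
(87477/5039) = (1814/5039)   [reduce mod 5039]
1814 = 2^1·907; (2/5039) = +1 since 5039 mod 8 = 7, so (1814/5039) = (+1)^1·(907/5039); sign now -1
reciprocity: (907/5039) = -1·(5039/907) since 907 mod 4 = 3, 5039 mod 4 = 3; sign now +1
(5039/907) = (504/907)   [reduce mod 907]
504 = 2^3·63; (2/907) = -1 since 907 mod 8 = 3, so (504/907) = (-1)^3·(63/907); sign now -1
reciprocity: (63/907) = -1·(907/63) since 63 mod 4 = 3, 907 mod 4 = 3; sign now +1
(907/63) = (25/63)   [reduce mod 63]
reciprocity: (25/63) = +1·(63/25) since 25 mod 4 = 1, 63 mod 4 = 3; sign now +1
(63/25) = (13/25)   [reduce mod 25]
reciprocity: (13/25) = +1·(25/13) since 13 mod 4 = 1, 25 mod 4 = 1; sign now +1
(25/13) = (12/13)   [reduce mod 13]
12 = 2^2·3; (2/13) = -1 since 13 mod 8 = 5, so (12/13) = (-1)^2·(3/13); sign now +1
reciprocity: (3/13) = +1·(13/3) since 3 mod 4 = 3, 13 mod 4 = 1; sign now +1
(13/3) = (1/3)   [reduce mod 3]
(1/3) = 1; final value = sign = +1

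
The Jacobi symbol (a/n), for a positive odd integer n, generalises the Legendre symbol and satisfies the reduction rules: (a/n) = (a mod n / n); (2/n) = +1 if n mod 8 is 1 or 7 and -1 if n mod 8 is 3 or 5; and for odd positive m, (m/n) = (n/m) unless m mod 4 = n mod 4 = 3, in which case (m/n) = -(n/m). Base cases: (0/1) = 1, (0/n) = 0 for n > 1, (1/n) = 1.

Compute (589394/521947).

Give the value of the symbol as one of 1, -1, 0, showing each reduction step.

(589394/521947): 589394 mod 521947 = 67447, so (589394/521947) = (67447/521947)
flip (67447/521947) -> (521947/67447): both odd, 67447 mod 4 = 3, 521947 mod 4 = 3, so the flip contributes -1; sign now -1
(521947/67447): 521947 mod 67447 = 49818, so (521947/67447) = (49818/67447)
factor out 2^1: 49818 = 2^1·24909; with 67447 mod 8 = 7, (2/67447) = +1; sign now -1; continue with (24909/67447)
flip (24909/67447) -> (67447/24909): both odd, 24909 mod 4 = 1, 67447 mod 4 = 3, so the flip contributes +1; sign now -1
(67447/24909): 67447 mod 24909 = 17629, so (67447/24909) = (17629/24909)
flip (17629/24909) -> (24909/17629): both odd, 17629 mod 4 = 1, 24909 mod 4 = 1, so the flip contributes +1; sign now -1
(24909/17629): 24909 mod 17629 = 7280, so (24909/17629) = (7280/17629)
factor out 2^4: 7280 = 2^4·455; with 17629 mod 8 = 5, (2/17629) = -1; sign now -1; continue with (455/17629)
flip (455/17629) -> (17629/455): both odd, 455 mod 4 = 3, 17629 mod 4 = 1, so the flip contributes +1; sign now -1
(17629/455): 17629 mod 455 = 339, so (17629/455) = (339/455)
flip (339/455) -> (455/339): both odd, 339 mod 4 = 3, 455 mod 4 = 3, so the flip contributes -1; sign now +1
(455/339): 455 mod 339 = 116, so (455/339) = (116/339)
factor out 2^2: 116 = 2^2·29; with 339 mod 8 = 3, (2/339) = -1; sign now +1; continue with (29/339)
flip (29/339) -> (339/29): both odd, 29 mod 4 = 1, 339 mod 4 = 3, so the flip contributes +1; sign now +1
(339/29): 339 mod 29 = 20, so (339/29) = (20/29)
factor out 2^2: 20 = 2^2·5; with 29 mod 8 = 5, (2/29) = -1; sign now +1; continue with (5/29)
flip (5/29) -> (29/5): both odd, 5 mod 4 = 1, 29 mod 4 = 1, so the flip contributes +1; sign now +1
(29/5): 29 mod 5 = 4, so (29/5) = (4/5)
factor out 2^2: 4 = 2^2·1; with 5 mod 8 = 5, (2/5) = -1; sign now +1; continue with (1/5)
reached (1/5) = 1, so the symbol is +1

1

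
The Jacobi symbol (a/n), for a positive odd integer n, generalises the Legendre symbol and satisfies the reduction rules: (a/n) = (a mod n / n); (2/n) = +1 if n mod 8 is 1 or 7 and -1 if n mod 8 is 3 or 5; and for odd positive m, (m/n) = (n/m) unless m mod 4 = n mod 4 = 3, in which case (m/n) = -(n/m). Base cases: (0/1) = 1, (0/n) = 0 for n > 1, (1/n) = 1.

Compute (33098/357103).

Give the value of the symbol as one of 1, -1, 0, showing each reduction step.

33098 = 2^1·16549; (2/357103) = +1 since 357103 mod 8 = 7, so (33098/357103) = (+1)^1·(16549/357103); sign now +1
reciprocity: (16549/357103) = +1·(357103/16549) since 16549 mod 4 = 1, 357103 mod 4 = 3; sign now +1
(357103/16549) = (9574/16549)   [reduce mod 16549]
9574 = 2^1·4787; (2/16549) = -1 since 16549 mod 8 = 5, so (9574/16549) = (-1)^1·(4787/16549); sign now -1
reciprocity: (4787/16549) = +1·(16549/4787) since 4787 mod 4 = 3, 16549 mod 4 = 1; sign now -1
(16549/4787) = (2188/4787)   [reduce mod 4787]
2188 = 2^2·547; (2/4787) = -1 since 4787 mod 8 = 3, so (2188/4787) = (-1)^2·(547/4787); sign now -1
reciprocity: (547/4787) = -1·(4787/547) since 547 mod 4 = 3, 4787 mod 4 = 3; sign now +1
(4787/547) = (411/547)   [reduce mod 547]
reciprocity: (411/547) = -1·(547/411) since 411 mod 4 = 3, 547 mod 4 = 3; sign now -1
(547/411) = (136/411)   [reduce mod 411]
136 = 2^3·17; (2/411) = -1 since 411 mod 8 = 3, so (136/411) = (-1)^3·(17/411); sign now +1
reciprocity: (17/411) = +1·(411/17) since 17 mod 4 = 1, 411 mod 4 = 3; sign now +1
(411/17) = (3/17)   [reduce mod 17]
reciprocity: (3/17) = +1·(17/3) since 3 mod 4 = 3, 17 mod 4 = 1; sign now +1
(17/3) = (2/3)   [reduce mod 3]
2 = 2^1·1; (2/3) = -1 since 3 mod 8 = 3, so (2/3) = (-1)^1·(1/3); sign now -1
(1/3) = 1; final value = sign = -1

-1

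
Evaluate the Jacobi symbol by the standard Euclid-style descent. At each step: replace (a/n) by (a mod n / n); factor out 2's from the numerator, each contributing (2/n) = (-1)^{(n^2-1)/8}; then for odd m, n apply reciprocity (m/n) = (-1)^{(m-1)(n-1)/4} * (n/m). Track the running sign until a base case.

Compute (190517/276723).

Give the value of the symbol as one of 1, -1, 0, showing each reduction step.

flip (190517/276723) -> (276723/190517): both odd, 190517 mod 4 = 1, 276723 mod 4 = 3, so the flip contributes +1; sign now +1
(276723/190517): 276723 mod 190517 = 86206, so (276723/190517) = (86206/190517)
factor out 2^1: 86206 = 2^1·43103; with 190517 mod 8 = 5, (2/190517) = -1; sign now -1; continue with (43103/190517)
flip (43103/190517) -> (190517/43103): both odd, 43103 mod 4 = 3, 190517 mod 4 = 1, so the flip contributes +1; sign now -1
(190517/43103): 190517 mod 43103 = 18105, so (190517/43103) = (18105/43103)
flip (18105/43103) -> (43103/18105): both odd, 18105 mod 4 = 1, 43103 mod 4 = 3, so the flip contributes +1; sign now -1
(43103/18105): 43103 mod 18105 = 6893, so (43103/18105) = (6893/18105)
flip (6893/18105) -> (18105/6893): both odd, 6893 mod 4 = 1, 18105 mod 4 = 1, so the flip contributes +1; sign now -1
(18105/6893): 18105 mod 6893 = 4319, so (18105/6893) = (4319/6893)
flip (4319/6893) -> (6893/4319): both odd, 4319 mod 4 = 3, 6893 mod 4 = 1, so the flip contributes +1; sign now -1
(6893/4319): 6893 mod 4319 = 2574, so (6893/4319) = (2574/4319)
factor out 2^1: 2574 = 2^1·1287; with 4319 mod 8 = 7, (2/4319) = +1; sign now -1; continue with (1287/4319)
flip (1287/4319) -> (4319/1287): both odd, 1287 mod 4 = 3, 4319 mod 4 = 3, so the flip contributes -1; sign now +1
(4319/1287): 4319 mod 1287 = 458, so (4319/1287) = (458/1287)
factor out 2^1: 458 = 2^1·229; with 1287 mod 8 = 7, (2/1287) = +1; sign now +1; continue with (229/1287)
flip (229/1287) -> (1287/229): both odd, 229 mod 4 = 1, 1287 mod 4 = 3, so the flip contributes +1; sign now +1
(1287/229): 1287 mod 229 = 142, so (1287/229) = (142/229)
factor out 2^1: 142 = 2^1·71; with 229 mod 8 = 5, (2/229) = -1; sign now -1; continue with (71/229)
flip (71/229) -> (229/71): both odd, 71 mod 4 = 3, 229 mod 4 = 1, so the flip contributes +1; sign now -1
(229/71): 229 mod 71 = 16, so (229/71) = (16/71)
factor out 2^4: 16 = 2^4·1; with 71 mod 8 = 7, (2/71) = +1; sign now -1; continue with (1/71)
reached (1/71) = 1, so the symbol is -1

-1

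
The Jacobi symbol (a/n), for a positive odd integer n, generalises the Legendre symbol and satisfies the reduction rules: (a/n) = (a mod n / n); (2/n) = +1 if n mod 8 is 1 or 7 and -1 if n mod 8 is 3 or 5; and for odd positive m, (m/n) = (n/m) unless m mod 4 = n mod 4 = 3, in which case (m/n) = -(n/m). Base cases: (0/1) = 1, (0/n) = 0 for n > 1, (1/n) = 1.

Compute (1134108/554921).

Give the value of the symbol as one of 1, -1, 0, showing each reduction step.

(1134108/554921): 1134108 mod 554921 = 24266, so (1134108/554921) = (24266/554921)
factor out 2^1: 24266 = 2^1·12133; with 554921 mod 8 = 1, (2/554921) = +1; sign now +1; continue with (12133/554921)
flip (12133/554921) -> (554921/12133): both odd, 12133 mod 4 = 1, 554921 mod 4 = 1, so the flip contributes +1; sign now +1
(554921/12133): 554921 mod 12133 = 8936, so (554921/12133) = (8936/12133)
factor out 2^3: 8936 = 2^3·1117; with 12133 mod 8 = 5, (2/12133) = -1; sign now -1; continue with (1117/12133)
flip (1117/12133) -> (12133/1117): both odd, 1117 mod 4 = 1, 12133 mod 4 = 1, so the flip contributes +1; sign now -1
(12133/1117): 12133 mod 1117 = 963, so (12133/1117) = (963/1117)
flip (963/1117) -> (1117/963): both odd, 963 mod 4 = 3, 1117 mod 4 = 1, so the flip contributes +1; sign now -1
(1117/963): 1117 mod 963 = 154, so (1117/963) = (154/963)
factor out 2^1: 154 = 2^1·77; with 963 mod 8 = 3, (2/963) = -1; sign now +1; continue with (77/963)
flip (77/963) -> (963/77): both odd, 77 mod 4 = 1, 963 mod 4 = 3, so the flip contributes +1; sign now +1
(963/77): 963 mod 77 = 39, so (963/77) = (39/77)
flip (39/77) -> (77/39): both odd, 39 mod 4 = 3, 77 mod 4 = 1, so the flip contributes +1; sign now +1
(77/39): 77 mod 39 = 38, so (77/39) = (38/39)
factor out 2^1: 38 = 2^1·19; with 39 mod 8 = 7, (2/39) = +1; sign now +1; continue with (19/39)
flip (19/39) -> (39/19): both odd, 19 mod 4 = 3, 39 mod 4 = 3, so the flip contributes -1; sign now -1
(39/19): 39 mod 19 = 1, so (39/19) = (1/19)
reached (1/19) = 1, so the symbol is -1

-1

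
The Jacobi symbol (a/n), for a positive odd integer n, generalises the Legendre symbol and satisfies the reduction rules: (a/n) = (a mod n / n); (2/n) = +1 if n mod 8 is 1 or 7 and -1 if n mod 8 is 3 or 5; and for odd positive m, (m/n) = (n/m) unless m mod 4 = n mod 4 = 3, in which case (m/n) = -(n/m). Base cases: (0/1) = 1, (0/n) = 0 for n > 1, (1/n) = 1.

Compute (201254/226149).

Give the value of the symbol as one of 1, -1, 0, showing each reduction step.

-1

201254 = 2^1·100627; (2/226149) = -1 since 226149 mod 8 = 5, so (201254/226149) = (-1)^1·(100627/226149); sign now -1
reciprocity: (100627/226149) = +1·(226149/100627) since 100627 mod 4 = 3, 226149 mod 4 = 1; sign now -1
(226149/100627) = (24895/100627)   [reduce mod 100627]
reciprocity: (24895/100627) = -1·(100627/24895) since 24895 mod 4 = 3, 100627 mod 4 = 3; sign now +1
(100627/24895) = (1047/24895)   [reduce mod 24895]
reciprocity: (1047/24895) = -1·(24895/1047) since 1047 mod 4 = 3, 24895 mod 4 = 3; sign now -1
(24895/1047) = (814/1047)   [reduce mod 1047]
814 = 2^1·407; (2/1047) = +1 since 1047 mod 8 = 7, so (814/1047) = (+1)^1·(407/1047); sign now -1
reciprocity: (407/1047) = -1·(1047/407) since 407 mod 4 = 3, 1047 mod 4 = 3; sign now +1
(1047/407) = (233/407)   [reduce mod 407]
reciprocity: (233/407) = +1·(407/233) since 233 mod 4 = 1, 407 mod 4 = 3; sign now +1
(407/233) = (174/233)   [reduce mod 233]
174 = 2^1·87; (2/233) = +1 since 233 mod 8 = 1, so (174/233) = (+1)^1·(87/233); sign now +1
reciprocity: (87/233) = +1·(233/87) since 87 mod 4 = 3, 233 mod 4 = 1; sign now +1
(233/87) = (59/87)   [reduce mod 87]
reciprocity: (59/87) = -1·(87/59) since 59 mod 4 = 3, 87 mod 4 = 3; sign now -1
(87/59) = (28/59)   [reduce mod 59]
28 = 2^2·7; (2/59) = -1 since 59 mod 8 = 3, so (28/59) = (-1)^2·(7/59); sign now -1
reciprocity: (7/59) = -1·(59/7) since 7 mod 4 = 3, 59 mod 4 = 3; sign now +1
(59/7) = (3/7)   [reduce mod 7]
reciprocity: (3/7) = -1·(7/3) since 3 mod 4 = 3, 7 mod 4 = 3; sign now -1
(7/3) = (1/3)   [reduce mod 3]
(1/3) = 1; final value = sign = -1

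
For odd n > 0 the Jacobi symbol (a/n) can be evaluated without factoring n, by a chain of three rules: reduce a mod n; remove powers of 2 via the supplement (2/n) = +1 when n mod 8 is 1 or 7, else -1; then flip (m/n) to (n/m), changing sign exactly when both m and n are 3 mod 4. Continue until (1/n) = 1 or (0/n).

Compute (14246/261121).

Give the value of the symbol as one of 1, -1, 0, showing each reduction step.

factor out 2^1: 14246 = 2^1·7123; with 261121 mod 8 = 1, (2/261121) = +1; sign now +1; continue with (7123/261121)
flip (7123/261121) -> (261121/7123): both odd, 7123 mod 4 = 3, 261121 mod 4 = 1, so the flip contributes +1; sign now +1
(261121/7123): 261121 mod 7123 = 4693, so (261121/7123) = (4693/7123)
flip (4693/7123) -> (7123/4693): both odd, 4693 mod 4 = 1, 7123 mod 4 = 3, so the flip contributes +1; sign now +1
(7123/4693): 7123 mod 4693 = 2430, so (7123/4693) = (2430/4693)
factor out 2^1: 2430 = 2^1·1215; with 4693 mod 8 = 5, (2/4693) = -1; sign now -1; continue with (1215/4693)
flip (1215/4693) -> (4693/1215): both odd, 1215 mod 4 = 3, 4693 mod 4 = 1, so the flip contributes +1; sign now -1
(4693/1215): 4693 mod 1215 = 1048, so (4693/1215) = (1048/1215)
factor out 2^3: 1048 = 2^3·131; with 1215 mod 8 = 7, (2/1215) = +1; sign now -1; continue with (131/1215)
flip (131/1215) -> (1215/131): both odd, 131 mod 4 = 3, 1215 mod 4 = 3, so the flip contributes -1; sign now +1
(1215/131): 1215 mod 131 = 36, so (1215/131) = (36/131)
factor out 2^2: 36 = 2^2·9; with 131 mod 8 = 3, (2/131) = -1; sign now +1; continue with (9/131)
flip (9/131) -> (131/9): both odd, 9 mod 4 = 1, 131 mod 4 = 3, so the flip contributes +1; sign now +1
(131/9): 131 mod 9 = 5, so (131/9) = (5/9)
flip (5/9) -> (9/5): both odd, 5 mod 4 = 1, 9 mod 4 = 1, so the flip contributes +1; sign now +1
(9/5): 9 mod 5 = 4, so (9/5) = (4/5)
factor out 2^2: 4 = 2^2·1; with 5 mod 8 = 5, (2/5) = -1; sign now +1; continue with (1/5)
reached (1/5) = 1, so the symbol is +1

1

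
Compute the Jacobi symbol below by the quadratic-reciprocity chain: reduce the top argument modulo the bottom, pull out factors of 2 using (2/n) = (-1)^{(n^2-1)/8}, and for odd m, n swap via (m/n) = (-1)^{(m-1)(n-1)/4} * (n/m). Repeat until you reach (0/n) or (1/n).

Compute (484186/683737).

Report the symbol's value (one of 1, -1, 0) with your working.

factor out 2^1: 484186 = 2^1·242093; with 683737 mod 8 = 1, (2/683737) = +1; sign now +1; continue with (242093/683737)
flip (242093/683737) -> (683737/242093): both odd, 242093 mod 4 = 1, 683737 mod 4 = 1, so the flip contributes +1; sign now +1
(683737/242093): 683737 mod 242093 = 199551, so (683737/242093) = (199551/242093)
flip (199551/242093) -> (242093/199551): both odd, 199551 mod 4 = 3, 242093 mod 4 = 1, so the flip contributes +1; sign now +1
(242093/199551): 242093 mod 199551 = 42542, so (242093/199551) = (42542/199551)
factor out 2^1: 42542 = 2^1·21271; with 199551 mod 8 = 7, (2/199551) = +1; sign now +1; continue with (21271/199551)
flip (21271/199551) -> (199551/21271): both odd, 21271 mod 4 = 3, 199551 mod 4 = 3, so the flip contributes -1; sign now -1
(199551/21271): 199551 mod 21271 = 8112, so (199551/21271) = (8112/21271)
factor out 2^4: 8112 = 2^4·507; with 21271 mod 8 = 7, (2/21271) = +1; sign now -1; continue with (507/21271)
flip (507/21271) -> (21271/507): both odd, 507 mod 4 = 3, 21271 mod 4 = 3, so the flip contributes -1; sign now +1
(21271/507): 21271 mod 507 = 484, so (21271/507) = (484/507)
factor out 2^2: 484 = 2^2·121; with 507 mod 8 = 3, (2/507) = -1; sign now +1; continue with (121/507)
flip (121/507) -> (507/121): both odd, 121 mod 4 = 1, 507 mod 4 = 3, so the flip contributes +1; sign now +1
(507/121): 507 mod 121 = 23, so (507/121) = (23/121)
flip (23/121) -> (121/23): both odd, 23 mod 4 = 3, 121 mod 4 = 1, so the flip contributes +1; sign now +1
(121/23): 121 mod 23 = 6, so (121/23) = (6/23)
factor out 2^1: 6 = 2^1·3; with 23 mod 8 = 7, (2/23) = +1; sign now +1; continue with (3/23)
flip (3/23) -> (23/3): both odd, 3 mod 4 = 3, 23 mod 4 = 3, so the flip contributes -1; sign now -1
(23/3): 23 mod 3 = 2, so (23/3) = (2/3)
factor out 2^1: 2 = 2^1·1; with 3 mod 8 = 3, (2/3) = -1; sign now +1; continue with (1/3)
reached (1/3) = 1, so the symbol is +1

1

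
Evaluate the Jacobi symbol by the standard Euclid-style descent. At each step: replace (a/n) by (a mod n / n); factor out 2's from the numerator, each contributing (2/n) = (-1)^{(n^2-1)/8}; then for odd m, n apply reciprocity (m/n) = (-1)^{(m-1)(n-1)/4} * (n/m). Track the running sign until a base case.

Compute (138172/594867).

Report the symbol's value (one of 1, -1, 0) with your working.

138172 = 2^2·34543; (2/594867) = -1 since 594867 mod 8 = 3, so (138172/594867) = (-1)^2·(34543/594867); sign now +1
reciprocity: (34543/594867) = -1·(594867/34543) since 34543 mod 4 = 3, 594867 mod 4 = 3; sign now -1
(594867/34543) = (7636/34543)   [reduce mod 34543]
7636 = 2^2·1909; (2/34543) = +1 since 34543 mod 8 = 7, so (7636/34543) = (+1)^2·(1909/34543); sign now -1
reciprocity: (1909/34543) = +1·(34543/1909) since 1909 mod 4 = 1, 34543 mod 4 = 3; sign now -1
(34543/1909) = (181/1909)   [reduce mod 1909]
reciprocity: (181/1909) = +1·(1909/181) since 181 mod 4 = 1, 1909 mod 4 = 1; sign now -1
(1909/181) = (99/181)   [reduce mod 181]
reciprocity: (99/181) = +1·(181/99) since 99 mod 4 = 3, 181 mod 4 = 1; sign now -1
(181/99) = (82/99)   [reduce mod 99]
82 = 2^1·41; (2/99) = -1 since 99 mod 8 = 3, so (82/99) = (-1)^1·(41/99); sign now +1
reciprocity: (41/99) = +1·(99/41) since 41 mod 4 = 1, 99 mod 4 = 3; sign now +1
(99/41) = (17/41)   [reduce mod 41]
reciprocity: (17/41) = +1·(41/17) since 17 mod 4 = 1, 41 mod 4 = 1; sign now +1
(41/17) = (7/17)   [reduce mod 17]
reciprocity: (7/17) = +1·(17/7) since 7 mod 4 = 3, 17 mod 4 = 1; sign now +1
(17/7) = (3/7)   [reduce mod 7]
reciprocity: (3/7) = -1·(7/3) since 3 mod 4 = 3, 7 mod 4 = 3; sign now -1
(7/3) = (1/3)   [reduce mod 3]
(1/3) = 1; final value = sign = -1

-1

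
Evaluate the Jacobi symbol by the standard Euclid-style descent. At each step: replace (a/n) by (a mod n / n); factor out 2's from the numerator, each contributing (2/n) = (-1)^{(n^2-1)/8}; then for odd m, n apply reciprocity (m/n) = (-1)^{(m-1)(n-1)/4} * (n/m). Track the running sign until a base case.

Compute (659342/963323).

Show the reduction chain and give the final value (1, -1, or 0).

1

659342 = 2^1·329671; (2/963323) = -1 since 963323 mod 8 = 3, so (659342/963323) = (-1)^1·(329671/963323); sign now -1
reciprocity: (329671/963323) = -1·(963323/329671) since 329671 mod 4 = 3, 963323 mod 4 = 3; sign now +1
(963323/329671) = (303981/329671)   [reduce mod 329671]
reciprocity: (303981/329671) = +1·(329671/303981) since 303981 mod 4 = 1, 329671 mod 4 = 3; sign now +1
(329671/303981) = (25690/303981)   [reduce mod 303981]
25690 = 2^1·12845; (2/303981) = -1 since 303981 mod 8 = 5, so (25690/303981) = (-1)^1·(12845/303981); sign now -1
reciprocity: (12845/303981) = +1·(303981/12845) since 12845 mod 4 = 1, 303981 mod 4 = 1; sign now -1
(303981/12845) = (8546/12845)   [reduce mod 12845]
8546 = 2^1·4273; (2/12845) = -1 since 12845 mod 8 = 5, so (8546/12845) = (-1)^1·(4273/12845); sign now +1
reciprocity: (4273/12845) = +1·(12845/4273) since 4273 mod 4 = 1, 12845 mod 4 = 1; sign now +1
(12845/4273) = (26/4273)   [reduce mod 4273]
26 = 2^1·13; (2/4273) = +1 since 4273 mod 8 = 1, so (26/4273) = (+1)^1·(13/4273); sign now +1
reciprocity: (13/4273) = +1·(4273/13) since 13 mod 4 = 1, 4273 mod 4 = 1; sign now +1
(4273/13) = (9/13)   [reduce mod 13]
reciprocity: (9/13) = +1·(13/9) since 9 mod 4 = 1, 13 mod 4 = 1; sign now +1
(13/9) = (4/9)   [reduce mod 9]
4 = 2^2·1; (2/9) = +1 since 9 mod 8 = 1, so (4/9) = (+1)^2·(1/9); sign now +1
(1/9) = 1; final value = sign = +1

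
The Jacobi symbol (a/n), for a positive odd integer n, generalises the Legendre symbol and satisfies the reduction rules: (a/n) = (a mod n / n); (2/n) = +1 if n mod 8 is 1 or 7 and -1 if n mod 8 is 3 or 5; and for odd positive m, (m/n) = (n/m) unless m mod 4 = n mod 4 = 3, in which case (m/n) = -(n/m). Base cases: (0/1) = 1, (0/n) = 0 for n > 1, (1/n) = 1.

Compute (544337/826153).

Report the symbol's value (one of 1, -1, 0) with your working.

flip (544337/826153) -> (826153/544337): both odd, 544337 mod 4 = 1, 826153 mod 4 = 1, so the flip contributes +1; sign now +1
(826153/544337): 826153 mod 544337 = 281816, so (826153/544337) = (281816/544337)
factor out 2^3: 281816 = 2^3·35227; with 544337 mod 8 = 1, (2/544337) = +1; sign now +1; continue with (35227/544337)
flip (35227/544337) -> (544337/35227): both odd, 35227 mod 4 = 3, 544337 mod 4 = 1, so the flip contributes +1; sign now +1
(544337/35227): 544337 mod 35227 = 15932, so (544337/35227) = (15932/35227)
factor out 2^2: 15932 = 2^2·3983; with 35227 mod 8 = 3, (2/35227) = -1; sign now +1; continue with (3983/35227)
flip (3983/35227) -> (35227/3983): both odd, 3983 mod 4 = 3, 35227 mod 4 = 3, so the flip contributes -1; sign now -1
(35227/3983): 35227 mod 3983 = 3363, so (35227/3983) = (3363/3983)
flip (3363/3983) -> (3983/3363): both odd, 3363 mod 4 = 3, 3983 mod 4 = 3, so the flip contributes -1; sign now +1
(3983/3363): 3983 mod 3363 = 620, so (3983/3363) = (620/3363)
factor out 2^2: 620 = 2^2·155; with 3363 mod 8 = 3, (2/3363) = -1; sign now +1; continue with (155/3363)
flip (155/3363) -> (3363/155): both odd, 155 mod 4 = 3, 3363 mod 4 = 3, so the flip contributes -1; sign now -1
(3363/155): 3363 mod 155 = 108, so (3363/155) = (108/155)
factor out 2^2: 108 = 2^2·27; with 155 mod 8 = 3, (2/155) = -1; sign now -1; continue with (27/155)
flip (27/155) -> (155/27): both odd, 27 mod 4 = 3, 155 mod 4 = 3, so the flip contributes -1; sign now +1
(155/27): 155 mod 27 = 20, so (155/27) = (20/27)
factor out 2^2: 20 = 2^2·5; with 27 mod 8 = 3, (2/27) = -1; sign now +1; continue with (5/27)
flip (5/27) -> (27/5): both odd, 5 mod 4 = 1, 27 mod 4 = 3, so the flip contributes +1; sign now +1
(27/5): 27 mod 5 = 2, so (27/5) = (2/5)
factor out 2^1: 2 = 2^1·1; with 5 mod 8 = 5, (2/5) = -1; sign now -1; continue with (1/5)
reached (1/5) = 1, so the symbol is -1

-1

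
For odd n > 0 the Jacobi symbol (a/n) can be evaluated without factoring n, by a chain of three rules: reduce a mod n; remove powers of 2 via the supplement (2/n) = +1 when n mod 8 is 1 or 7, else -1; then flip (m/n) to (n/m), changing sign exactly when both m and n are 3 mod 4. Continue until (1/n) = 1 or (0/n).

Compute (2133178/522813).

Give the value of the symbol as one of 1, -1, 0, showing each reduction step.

(2133178/522813): 2133178 mod 522813 = 41926, so (2133178/522813) = (41926/522813)
factor out 2^1: 41926 = 2^1·20963; with 522813 mod 8 = 5, (2/522813) = -1; sign now -1; continue with (20963/522813)
flip (20963/522813) -> (522813/20963): both odd, 20963 mod 4 = 3, 522813 mod 4 = 1, so the flip contributes +1; sign now -1
(522813/20963): 522813 mod 20963 = 19701, so (522813/20963) = (19701/20963)
flip (19701/20963) -> (20963/19701): both odd, 19701 mod 4 = 1, 20963 mod 4 = 3, so the flip contributes +1; sign now -1
(20963/19701): 20963 mod 19701 = 1262, so (20963/19701) = (1262/19701)
factor out 2^1: 1262 = 2^1·631; with 19701 mod 8 = 5, (2/19701) = -1; sign now +1; continue with (631/19701)
flip (631/19701) -> (19701/631): both odd, 631 mod 4 = 3, 19701 mod 4 = 1, so the flip contributes +1; sign now +1
(19701/631): 19701 mod 631 = 140, so (19701/631) = (140/631)
factor out 2^2: 140 = 2^2·35; with 631 mod 8 = 7, (2/631) = +1; sign now +1; continue with (35/631)
flip (35/631) -> (631/35): both odd, 35 mod 4 = 3, 631 mod 4 = 3, so the flip contributes -1; sign now -1
(631/35): 631 mod 35 = 1, so (631/35) = (1/35)
reached (1/35) = 1, so the symbol is -1

-1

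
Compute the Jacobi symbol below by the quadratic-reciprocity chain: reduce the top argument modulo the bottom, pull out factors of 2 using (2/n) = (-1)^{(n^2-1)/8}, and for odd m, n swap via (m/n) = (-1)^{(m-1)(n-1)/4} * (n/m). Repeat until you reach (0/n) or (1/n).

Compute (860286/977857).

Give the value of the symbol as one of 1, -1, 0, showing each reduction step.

-1

860286 = 2^1·430143; (2/977857) = +1 since 977857 mod 8 = 1, so (860286/977857) = (+1)^1·(430143/977857); sign now +1
reciprocity: (430143/977857) = +1·(977857/430143) since 430143 mod 4 = 3, 977857 mod 4 = 1; sign now +1
(977857/430143) = (117571/430143)   [reduce mod 430143]
reciprocity: (117571/430143) = -1·(430143/117571) since 117571 mod 4 = 3, 430143 mod 4 = 3; sign now -1
(430143/117571) = (77430/117571)   [reduce mod 117571]
77430 = 2^1·38715; (2/117571) = -1 since 117571 mod 8 = 3, so (77430/117571) = (-1)^1·(38715/117571); sign now +1
reciprocity: (38715/117571) = -1·(117571/38715) since 38715 mod 4 = 3, 117571 mod 4 = 3; sign now -1
(117571/38715) = (1426/38715)   [reduce mod 38715]
1426 = 2^1·713; (2/38715) = -1 since 38715 mod 8 = 3, so (1426/38715) = (-1)^1·(713/38715); sign now +1
reciprocity: (713/38715) = +1·(38715/713) since 713 mod 4 = 1, 38715 mod 4 = 3; sign now +1
(38715/713) = (213/713)   [reduce mod 713]
reciprocity: (213/713) = +1·(713/213) since 213 mod 4 = 1, 713 mod 4 = 1; sign now +1
(713/213) = (74/213)   [reduce mod 213]
74 = 2^1·37; (2/213) = -1 since 213 mod 8 = 5, so (74/213) = (-1)^1·(37/213); sign now -1
reciprocity: (37/213) = +1·(213/37) since 37 mod 4 = 1, 213 mod 4 = 1; sign now -1
(213/37) = (28/37)   [reduce mod 37]
28 = 2^2·7; (2/37) = -1 since 37 mod 8 = 5, so (28/37) = (-1)^2·(7/37); sign now -1
reciprocity: (7/37) = +1·(37/7) since 7 mod 4 = 3, 37 mod 4 = 1; sign now -1
(37/7) = (2/7)   [reduce mod 7]
2 = 2^1·1; (2/7) = +1 since 7 mod 8 = 7, so (2/7) = (+1)^1·(1/7); sign now -1
(1/7) = 1; final value = sign = -1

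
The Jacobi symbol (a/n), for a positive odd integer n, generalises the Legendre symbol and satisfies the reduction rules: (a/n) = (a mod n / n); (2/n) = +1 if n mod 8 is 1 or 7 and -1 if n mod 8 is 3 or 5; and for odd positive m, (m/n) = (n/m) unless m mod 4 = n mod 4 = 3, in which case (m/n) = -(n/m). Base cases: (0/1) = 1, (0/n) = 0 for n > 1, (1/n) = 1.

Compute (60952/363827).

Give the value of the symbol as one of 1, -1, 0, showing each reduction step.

60952 = 2^3·7619; (2/363827) = -1 since 363827 mod 8 = 3, so (60952/363827) = (-1)^3·(7619/363827); sign now -1
reciprocity: (7619/363827) = -1·(363827/7619) since 7619 mod 4 = 3, 363827 mod 4 = 3; sign now +1
(363827/7619) = (5734/7619)   [reduce mod 7619]
5734 = 2^1·2867; (2/7619) = -1 since 7619 mod 8 = 3, so (5734/7619) = (-1)^1·(2867/7619); sign now -1
reciprocity: (2867/7619) = -1·(7619/2867) since 2867 mod 4 = 3, 7619 mod 4 = 3; sign now +1
(7619/2867) = (1885/2867)   [reduce mod 2867]
reciprocity: (1885/2867) = +1·(2867/1885) since 1885 mod 4 = 1, 2867 mod 4 = 3; sign now +1
(2867/1885) = (982/1885)   [reduce mod 1885]
982 = 2^1·491; (2/1885) = -1 since 1885 mod 8 = 5, so (982/1885) = (-1)^1·(491/1885); sign now -1
reciprocity: (491/1885) = +1·(1885/491) since 491 mod 4 = 3, 1885 mod 4 = 1; sign now -1
(1885/491) = (412/491)   [reduce mod 491]
412 = 2^2·103; (2/491) = -1 since 491 mod 8 = 3, so (412/491) = (-1)^2·(103/491); sign now -1
reciprocity: (103/491) = -1·(491/103) since 103 mod 4 = 3, 491 mod 4 = 3; sign now +1
(491/103) = (79/103)   [reduce mod 103]
reciprocity: (79/103) = -1·(103/79) since 79 mod 4 = 3, 103 mod 4 = 3; sign now -1
(103/79) = (24/79)   [reduce mod 79]
24 = 2^3·3; (2/79) = +1 since 79 mod 8 = 7, so (24/79) = (+1)^3·(3/79); sign now -1
reciprocity: (3/79) = -1·(79/3) since 3 mod 4 = 3, 79 mod 4 = 3; sign now +1
(79/3) = (1/3)   [reduce mod 3]
(1/3) = 1; final value = sign = +1

1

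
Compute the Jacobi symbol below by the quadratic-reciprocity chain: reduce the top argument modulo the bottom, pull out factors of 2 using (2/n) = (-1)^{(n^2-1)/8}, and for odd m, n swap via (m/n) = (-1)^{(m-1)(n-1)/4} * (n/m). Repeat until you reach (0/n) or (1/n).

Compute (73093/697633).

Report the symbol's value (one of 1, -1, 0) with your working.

-1

flip (73093/697633) -> (697633/73093): both odd, 73093 mod 4 = 1, 697633 mod 4 = 1, so the flip contributes +1; sign now +1
(697633/73093): 697633 mod 73093 = 39796, so (697633/73093) = (39796/73093)
factor out 2^2: 39796 = 2^2·9949; with 73093 mod 8 = 5, (2/73093) = -1; sign now +1; continue with (9949/73093)
flip (9949/73093) -> (73093/9949): both odd, 9949 mod 4 = 1, 73093 mod 4 = 1, so the flip contributes +1; sign now +1
(73093/9949): 73093 mod 9949 = 3450, so (73093/9949) = (3450/9949)
factor out 2^1: 3450 = 2^1·1725; with 9949 mod 8 = 5, (2/9949) = -1; sign now -1; continue with (1725/9949)
flip (1725/9949) -> (9949/1725): both odd, 1725 mod 4 = 1, 9949 mod 4 = 1, so the flip contributes +1; sign now -1
(9949/1725): 9949 mod 1725 = 1324, so (9949/1725) = (1324/1725)
factor out 2^2: 1324 = 2^2·331; with 1725 mod 8 = 5, (2/1725) = -1; sign now -1; continue with (331/1725)
flip (331/1725) -> (1725/331): both odd, 331 mod 4 = 3, 1725 mod 4 = 1, so the flip contributes +1; sign now -1
(1725/331): 1725 mod 331 = 70, so (1725/331) = (70/331)
factor out 2^1: 70 = 2^1·35; with 331 mod 8 = 3, (2/331) = -1; sign now +1; continue with (35/331)
flip (35/331) -> (331/35): both odd, 35 mod 4 = 3, 331 mod 4 = 3, so the flip contributes -1; sign now -1
(331/35): 331 mod 35 = 16, so (331/35) = (16/35)
factor out 2^4: 16 = 2^4·1; with 35 mod 8 = 3, (2/35) = -1; sign now -1; continue with (1/35)
reached (1/35) = 1, so the symbol is -1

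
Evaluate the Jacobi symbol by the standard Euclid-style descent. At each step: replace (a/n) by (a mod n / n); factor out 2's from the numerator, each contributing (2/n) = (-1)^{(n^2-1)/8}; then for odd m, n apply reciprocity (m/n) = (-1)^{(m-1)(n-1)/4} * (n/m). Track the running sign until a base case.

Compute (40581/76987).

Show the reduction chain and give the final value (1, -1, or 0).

flip (40581/76987) -> (76987/40581): both odd, 40581 mod 4 = 1, 76987 mod 4 = 3, so the flip contributes +1; sign now +1
(76987/40581): 76987 mod 40581 = 36406, so (76987/40581) = (36406/40581)
factor out 2^1: 36406 = 2^1·18203; with 40581 mod 8 = 5, (2/40581) = -1; sign now -1; continue with (18203/40581)
flip (18203/40581) -> (40581/18203): both odd, 18203 mod 4 = 3, 40581 mod 4 = 1, so the flip contributes +1; sign now -1
(40581/18203): 40581 mod 18203 = 4175, so (40581/18203) = (4175/18203)
flip (4175/18203) -> (18203/4175): both odd, 4175 mod 4 = 3, 18203 mod 4 = 3, so the flip contributes -1; sign now +1
(18203/4175): 18203 mod 4175 = 1503, so (18203/4175) = (1503/4175)
flip (1503/4175) -> (4175/1503): both odd, 1503 mod 4 = 3, 4175 mod 4 = 3, so the flip contributes -1; sign now -1
(4175/1503): 4175 mod 1503 = 1169, so (4175/1503) = (1169/1503)
flip (1169/1503) -> (1503/1169): both odd, 1169 mod 4 = 1, 1503 mod 4 = 3, so the flip contributes +1; sign now -1
(1503/1169): 1503 mod 1169 = 334, so (1503/1169) = (334/1169)
factor out 2^1: 334 = 2^1·167; with 1169 mod 8 = 1, (2/1169) = +1; sign now -1; continue with (167/1169)
flip (167/1169) -> (1169/167): both odd, 167 mod 4 = 3, 1169 mod 4 = 1, so the flip contributes +1; sign now -1
(1169/167): 1169 mod 167 = 0, so (1169/167) = (0/167)
reached (0/167); gcd(a, n) > 1, so (0/167) = 0 and the symbol is 0

0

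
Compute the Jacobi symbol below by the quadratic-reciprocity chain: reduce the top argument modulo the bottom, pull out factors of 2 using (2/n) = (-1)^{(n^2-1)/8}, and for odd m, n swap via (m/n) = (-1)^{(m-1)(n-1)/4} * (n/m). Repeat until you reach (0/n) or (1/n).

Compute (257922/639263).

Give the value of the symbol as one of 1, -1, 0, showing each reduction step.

factor out 2^1: 257922 = 2^1·128961; with 639263 mod 8 = 7, (2/639263) = +1; sign now +1; continue with (128961/639263)
flip (128961/639263) -> (639263/128961): both odd, 128961 mod 4 = 1, 639263 mod 4 = 3, so the flip contributes +1; sign now +1
(639263/128961): 639263 mod 128961 = 123419, so (639263/128961) = (123419/128961)
flip (123419/128961) -> (128961/123419): both odd, 123419 mod 4 = 3, 128961 mod 4 = 1, so the flip contributes +1; sign now +1
(128961/123419): 128961 mod 123419 = 5542, so (128961/123419) = (5542/123419)
factor out 2^1: 5542 = 2^1·2771; with 123419 mod 8 = 3, (2/123419) = -1; sign now -1; continue with (2771/123419)
flip (2771/123419) -> (123419/2771): both odd, 2771 mod 4 = 3, 123419 mod 4 = 3, so the flip contributes -1; sign now +1
(123419/2771): 123419 mod 2771 = 1495, so (123419/2771) = (1495/2771)
flip (1495/2771) -> (2771/1495): both odd, 1495 mod 4 = 3, 2771 mod 4 = 3, so the flip contributes -1; sign now -1
(2771/1495): 2771 mod 1495 = 1276, so (2771/1495) = (1276/1495)
factor out 2^2: 1276 = 2^2·319; with 1495 mod 8 = 7, (2/1495) = +1; sign now -1; continue with (319/1495)
flip (319/1495) -> (1495/319): both odd, 319 mod 4 = 3, 1495 mod 4 = 3, so the flip contributes -1; sign now +1
(1495/319): 1495 mod 319 = 219, so (1495/319) = (219/319)
flip (219/319) -> (319/219): both odd, 219 mod 4 = 3, 319 mod 4 = 3, so the flip contributes -1; sign now -1
(319/219): 319 mod 219 = 100, so (319/219) = (100/219)
factor out 2^2: 100 = 2^2·25; with 219 mod 8 = 3, (2/219) = -1; sign now -1; continue with (25/219)
flip (25/219) -> (219/25): both odd, 25 mod 4 = 1, 219 mod 4 = 3, so the flip contributes +1; sign now -1
(219/25): 219 mod 25 = 19, so (219/25) = (19/25)
flip (19/25) -> (25/19): both odd, 19 mod 4 = 3, 25 mod 4 = 1, so the flip contributes +1; sign now -1
(25/19): 25 mod 19 = 6, so (25/19) = (6/19)
factor out 2^1: 6 = 2^1·3; with 19 mod 8 = 3, (2/19) = -1; sign now +1; continue with (3/19)
flip (3/19) -> (19/3): both odd, 3 mod 4 = 3, 19 mod 4 = 3, so the flip contributes -1; sign now -1
(19/3): 19 mod 3 = 1, so (19/3) = (1/3)
reached (1/3) = 1, so the symbol is -1

-1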